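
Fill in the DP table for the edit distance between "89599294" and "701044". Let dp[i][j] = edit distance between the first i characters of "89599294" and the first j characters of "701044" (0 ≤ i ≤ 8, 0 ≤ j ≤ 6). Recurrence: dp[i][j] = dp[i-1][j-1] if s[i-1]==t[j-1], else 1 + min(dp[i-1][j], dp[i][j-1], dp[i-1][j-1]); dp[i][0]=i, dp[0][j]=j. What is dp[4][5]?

5

   ''  7  0  1  0  4  4
''  0  1  2  3  4  5  6
 8  1  1  2  3  4  5  6
 9  2  2  2  3  4  5  6
 5  3  3  3  3  4  5  6
 9  4  4  4  4  4  5  6
 9  5  5  5  5  5  5  6
 2  6  6  6  6  6  6  6
 9  7  7  7  7  7  7  7
 4  8  8  8  8  8  7  7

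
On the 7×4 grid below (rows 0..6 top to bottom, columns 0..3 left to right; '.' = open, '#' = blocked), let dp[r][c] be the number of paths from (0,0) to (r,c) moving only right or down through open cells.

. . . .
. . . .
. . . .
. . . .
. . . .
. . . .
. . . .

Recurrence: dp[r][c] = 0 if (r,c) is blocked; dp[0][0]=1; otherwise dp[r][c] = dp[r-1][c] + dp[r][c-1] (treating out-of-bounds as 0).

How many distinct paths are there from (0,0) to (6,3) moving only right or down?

r\c   0   1   2   3
  0   1   1   1   1
  1   1   2   3   4
  2   1   3   6  10
  3   1   4  10  20
  4   1   5  15  35
  5   1   6  21  56
  6   1   7  28  84

84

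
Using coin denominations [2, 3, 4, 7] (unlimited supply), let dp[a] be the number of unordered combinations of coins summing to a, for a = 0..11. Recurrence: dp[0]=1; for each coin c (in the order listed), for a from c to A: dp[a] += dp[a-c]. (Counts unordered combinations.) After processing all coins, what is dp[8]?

4

after  coin     0     1     2     3     4     5     6     7     8     9    10    11
          2     1     0     1     0     1     0     1     0     1     0     1     0
          3     1     0     1     1     1     1     2     1     2     2     2     2
          4     1     0     1     1     2     1     3     2     4     3     5     4
          7     1     0     1     1     2     1     3     3     4     4     6     6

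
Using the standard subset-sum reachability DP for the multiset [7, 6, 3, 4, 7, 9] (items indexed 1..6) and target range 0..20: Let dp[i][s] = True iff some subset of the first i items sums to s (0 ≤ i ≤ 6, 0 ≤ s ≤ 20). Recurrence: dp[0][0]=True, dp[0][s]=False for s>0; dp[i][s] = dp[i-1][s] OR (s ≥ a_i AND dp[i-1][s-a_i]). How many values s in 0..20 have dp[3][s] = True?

i\s   0   1   2   3   4   5   6   7   8   9  10  11  12  13  14  15  16  17  18  19  20
  0   T   F   F   F   F   F   F   F   F   F   F   F   F   F   F   F   F   F   F   F   F
  1   T   F   F   F   F   F   F   T   F   F   F   F   F   F   F   F   F   F   F   F   F
  2   T   F   F   F   F   F   T   T   F   F   F   F   F   T   F   F   F   F   F   F   F
  3   T   F   F   T   F   F   T   T   F   T   T   F   F   T   F   F   T   F   F   F   F
  4   T   F   F   T   T   F   T   T   F   T   T   T   F   T   T   F   T   T   F   F   T
  5   T   F   F   T   T   F   T   T   F   T   T   T   F   T   T   F   T   T   T   F   T
  6   T   F   F   T   T   F   T   T   F   T   T   T   T   T   T   T   T   T   T   T   T

8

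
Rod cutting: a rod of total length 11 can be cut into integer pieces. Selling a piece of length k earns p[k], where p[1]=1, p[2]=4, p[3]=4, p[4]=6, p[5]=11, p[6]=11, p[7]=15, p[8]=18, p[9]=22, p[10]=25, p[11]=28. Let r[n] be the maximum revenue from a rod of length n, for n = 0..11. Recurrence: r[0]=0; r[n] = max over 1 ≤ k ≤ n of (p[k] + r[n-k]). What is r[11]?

   n    0    1    2    3    4    5    6    7    8    9   10   11
r[n]    0    1    4    5    8   11   12   15   18   22   25   28

28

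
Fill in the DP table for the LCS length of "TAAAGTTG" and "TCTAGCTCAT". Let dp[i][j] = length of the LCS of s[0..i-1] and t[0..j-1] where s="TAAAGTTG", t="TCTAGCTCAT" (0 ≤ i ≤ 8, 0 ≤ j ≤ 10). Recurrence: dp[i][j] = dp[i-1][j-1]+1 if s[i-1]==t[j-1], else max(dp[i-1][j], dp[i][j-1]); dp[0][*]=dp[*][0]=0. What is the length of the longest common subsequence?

   ''  T  C  T  A  G  C  T  C  A  T
''  0  0  0  0  0  0  0  0  0  0  0
 T  0  1  1  1  1  1  1  1  1  1  1
 A  0  1  1  1  2  2  2  2  2  2  2
 A  0  1  1  1  2  2  2  2  2  3  3
 A  0  1  1  1  2  2  2  2  2  3  3
 G  0  1  1  1  2  3  3  3  3  3  3
 T  0  1  1  2  2  3  3  4  4  4  4
 T  0  1  1  2  2  3  3  4  4  4  5
 G  0  1  1  2  2  3  3  4  4  4  5

5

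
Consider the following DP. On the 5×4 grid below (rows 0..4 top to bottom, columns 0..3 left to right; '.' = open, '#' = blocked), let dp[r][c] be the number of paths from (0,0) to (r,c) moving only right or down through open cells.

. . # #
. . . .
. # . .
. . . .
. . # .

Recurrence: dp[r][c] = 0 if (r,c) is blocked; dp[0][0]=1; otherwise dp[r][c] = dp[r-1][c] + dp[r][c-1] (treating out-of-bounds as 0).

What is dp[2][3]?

r\c   0   1   2   3
  0   1   1   0   0
  1   1   2   2   2
  2   1   0   2   4
  3   1   1   3   7
  4   1   2   0   7

4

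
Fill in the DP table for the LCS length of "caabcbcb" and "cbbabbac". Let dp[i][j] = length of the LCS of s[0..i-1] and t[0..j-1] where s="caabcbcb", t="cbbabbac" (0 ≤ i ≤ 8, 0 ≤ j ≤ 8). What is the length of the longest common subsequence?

   ''  c  b  b  a  b  b  a  c
''  0  0  0  0  0  0  0  0  0
 c  0  1  1  1  1  1  1  1  1
 a  0  1  1  1  2  2  2  2  2
 a  0  1  1  1  2  2  2  3  3
 b  0  1  2  2  2  3  3  3  3
 c  0  1  2  2  2  3  3  3  4
 b  0  1  2  3  3  3  4  4  4
 c  0  1  2  3  3  3  4  4  5
 b  0  1  2  3  3  4  4  4  5

5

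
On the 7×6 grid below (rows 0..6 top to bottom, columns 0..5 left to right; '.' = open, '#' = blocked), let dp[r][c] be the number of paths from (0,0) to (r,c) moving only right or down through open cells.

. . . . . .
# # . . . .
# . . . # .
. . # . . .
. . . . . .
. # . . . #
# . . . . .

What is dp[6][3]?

3

r\c   0   1   2   3   4   5
  0   1   1   1   1   1   1
  1   0   0   1   2   3   4
  2   0   0   1   3   0   4
  3   0   0   0   3   3   7
  4   0   0   0   3   6  13
  5   0   0   0   3   9   0
  6   0   0   0   3  12  12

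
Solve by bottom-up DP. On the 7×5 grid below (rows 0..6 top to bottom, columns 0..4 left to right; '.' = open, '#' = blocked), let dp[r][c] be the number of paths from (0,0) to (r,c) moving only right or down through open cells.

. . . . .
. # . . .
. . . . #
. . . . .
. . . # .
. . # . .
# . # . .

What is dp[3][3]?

8

r\c   0   1   2   3   4
  0   1   1   1   1   1
  1   1   0   1   2   3
  2   1   1   2   4   0
  3   1   2   4   8   8
  4   1   3   7   0   8
  5   1   4   0   0   8
  6   0   4   0   0   8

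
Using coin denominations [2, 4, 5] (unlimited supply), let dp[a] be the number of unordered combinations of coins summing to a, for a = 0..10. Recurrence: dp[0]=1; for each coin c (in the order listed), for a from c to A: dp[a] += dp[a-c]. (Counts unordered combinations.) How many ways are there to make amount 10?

4

after  coin     0     1     2     3     4     5     6     7     8     9    10
          2     1     0     1     0     1     0     1     0     1     0     1
          4     1     0     1     0     2     0     2     0     3     0     3
          5     1     0     1     0     2     1     2     1     3     2     4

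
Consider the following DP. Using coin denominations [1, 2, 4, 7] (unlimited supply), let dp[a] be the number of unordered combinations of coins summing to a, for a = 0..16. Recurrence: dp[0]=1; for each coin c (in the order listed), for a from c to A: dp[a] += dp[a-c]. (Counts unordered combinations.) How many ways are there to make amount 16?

after  coin     0     1     2     3     4     5     6     7     8     9    10    11    12    13    14    15    16
          1     1     1     1     1     1     1     1     1     1     1     1     1     1     1     1     1     1
          2     1     1     2     2     3     3     4     4     5     5     6     6     7     7     8     8     9
          4     1     1     2     2     4     4     6     6     9     9    12    12    16    16    20    20    25
          7     1     1     2     2     4     4     6     7    10    11    14    16    20    22    27    30    36

36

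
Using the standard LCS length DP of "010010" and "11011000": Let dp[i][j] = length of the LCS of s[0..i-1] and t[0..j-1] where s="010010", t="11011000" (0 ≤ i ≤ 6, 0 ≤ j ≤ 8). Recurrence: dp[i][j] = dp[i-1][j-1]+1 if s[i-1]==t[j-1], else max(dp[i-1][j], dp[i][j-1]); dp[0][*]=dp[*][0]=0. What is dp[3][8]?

   ''  1  1  0  1  1  0  0  0
''  0  0  0  0  0  0  0  0  0
 0  0  0  0  1  1  1  1  1  1
 1  0  1  1  1  2  2  2  2  2
 0  0  1  1  2  2  2  3  3  3
 0  0  1  1  2  2  2  3  4  4
 1  0  1  2  2  3  3  3  4  4
 0  0  1  2  3  3  3  4  4  5

3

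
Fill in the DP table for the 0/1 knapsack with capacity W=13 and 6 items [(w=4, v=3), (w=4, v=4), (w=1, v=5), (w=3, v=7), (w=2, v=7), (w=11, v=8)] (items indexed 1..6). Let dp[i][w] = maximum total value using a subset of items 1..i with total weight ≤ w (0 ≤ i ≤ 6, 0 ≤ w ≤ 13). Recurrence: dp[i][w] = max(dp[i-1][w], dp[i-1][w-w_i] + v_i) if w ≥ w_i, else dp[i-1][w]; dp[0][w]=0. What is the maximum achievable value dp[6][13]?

i\w   0   1   2   3   4   5   6   7   8   9  10  11  12  13
  0   0   0   0   0   0   0   0   0   0   0   0   0   0   0
  1   0   0   0   0   3   3   3   3   3   3   3   3   3   3
  2   0   0   0   0   4   4   4   4   7   7   7   7   7   7
  3   0   5   5   5   5   9   9   9   9  12  12  12  12  12
  4   0   5   5   7  12  12  12  12  16  16  16  16  19  19
  5   0   5   7  12  12  14  19  19  19  19  23  23  23  23
  6   0   5   7  12  12  14  19  19  19  19  23  23  23  23

23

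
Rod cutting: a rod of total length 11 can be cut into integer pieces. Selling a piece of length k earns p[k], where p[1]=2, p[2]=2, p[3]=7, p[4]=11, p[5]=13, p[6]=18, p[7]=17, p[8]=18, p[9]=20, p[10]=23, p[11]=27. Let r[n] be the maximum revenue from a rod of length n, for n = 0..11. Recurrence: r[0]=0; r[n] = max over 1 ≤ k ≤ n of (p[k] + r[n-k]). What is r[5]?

13

   n    0    1    2    3    4    5    6    7    8    9   10   11
r[n]    0    2    4    7   11   13   18   20   22   25   29   31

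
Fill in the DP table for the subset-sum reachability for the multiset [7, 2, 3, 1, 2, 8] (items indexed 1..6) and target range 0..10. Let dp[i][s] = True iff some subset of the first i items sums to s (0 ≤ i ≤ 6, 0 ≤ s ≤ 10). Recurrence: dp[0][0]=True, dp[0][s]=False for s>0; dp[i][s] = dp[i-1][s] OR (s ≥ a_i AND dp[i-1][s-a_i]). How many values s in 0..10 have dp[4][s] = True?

i\s   0   1   2   3   4   5   6   7   8   9  10
  0   T   F   F   F   F   F   F   F   F   F   F
  1   T   F   F   F   F   F   F   T   F   F   F
  2   T   F   T   F   F   F   F   T   F   T   F
  3   T   F   T   T   F   T   F   T   F   T   T
  4   T   T   T   T   T   T   T   T   T   T   T
  5   T   T   T   T   T   T   T   T   T   T   T
  6   T   T   T   T   T   T   T   T   T   T   T

11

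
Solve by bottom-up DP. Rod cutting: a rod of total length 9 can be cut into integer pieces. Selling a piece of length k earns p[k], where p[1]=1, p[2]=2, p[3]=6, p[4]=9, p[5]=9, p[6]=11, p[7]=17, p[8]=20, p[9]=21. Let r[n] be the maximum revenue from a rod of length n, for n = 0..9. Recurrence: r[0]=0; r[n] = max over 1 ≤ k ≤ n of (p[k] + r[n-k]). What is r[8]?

20

   n    0    1    2    3    4    5    6    7    8    9
r[n]    0    1    2    6    9   10   12   17   20   21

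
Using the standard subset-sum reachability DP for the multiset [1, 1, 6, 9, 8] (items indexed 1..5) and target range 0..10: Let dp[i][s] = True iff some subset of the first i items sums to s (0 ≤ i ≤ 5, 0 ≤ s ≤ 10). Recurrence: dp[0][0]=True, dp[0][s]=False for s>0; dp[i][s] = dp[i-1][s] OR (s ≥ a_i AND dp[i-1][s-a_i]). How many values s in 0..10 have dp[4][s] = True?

i\s   0   1   2   3   4   5   6   7   8   9  10
  0   T   F   F   F   F   F   F   F   F   F   F
  1   T   T   F   F   F   F   F   F   F   F   F
  2   T   T   T   F   F   F   F   F   F   F   F
  3   T   T   T   F   F   F   T   T   T   F   F
  4   T   T   T   F   F   F   T   T   T   T   T
  5   T   T   T   F   F   F   T   T   T   T   T

8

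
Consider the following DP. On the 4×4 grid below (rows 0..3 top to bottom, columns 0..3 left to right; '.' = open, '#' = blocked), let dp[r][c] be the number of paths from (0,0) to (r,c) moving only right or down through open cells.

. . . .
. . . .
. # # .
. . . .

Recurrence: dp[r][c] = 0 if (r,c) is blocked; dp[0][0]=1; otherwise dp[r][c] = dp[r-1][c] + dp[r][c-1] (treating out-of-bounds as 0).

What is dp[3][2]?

1

r\c   0   1   2   3
  0   1   1   1   1
  1   1   2   3   4
  2   1   0   0   4
  3   1   1   1   5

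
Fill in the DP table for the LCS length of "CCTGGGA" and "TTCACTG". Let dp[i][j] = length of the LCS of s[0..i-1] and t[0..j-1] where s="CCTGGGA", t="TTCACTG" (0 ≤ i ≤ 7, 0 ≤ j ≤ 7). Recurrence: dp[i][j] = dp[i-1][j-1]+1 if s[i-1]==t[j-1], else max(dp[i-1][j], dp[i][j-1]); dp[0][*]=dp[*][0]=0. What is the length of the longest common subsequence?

   ''  T  T  C  A  C  T  G
''  0  0  0  0  0  0  0  0
 C  0  0  0  1  1  1  1  1
 C  0  0  0  1  1  2  2  2
 T  0  1  1  1  1  2  3  3
 G  0  1  1  1  1  2  3  4
 G  0  1  1  1  1  2  3  4
 G  0  1  1  1  1  2  3  4
 A  0  1  1  1  2  2  3  4

4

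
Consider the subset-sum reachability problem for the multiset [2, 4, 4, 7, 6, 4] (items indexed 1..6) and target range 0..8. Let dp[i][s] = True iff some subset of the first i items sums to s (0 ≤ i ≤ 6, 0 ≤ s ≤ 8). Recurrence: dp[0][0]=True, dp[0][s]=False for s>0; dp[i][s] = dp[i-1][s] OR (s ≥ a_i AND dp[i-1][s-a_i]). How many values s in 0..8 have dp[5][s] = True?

6

i\s   0   1   2   3   4   5   6   7   8
  0   T   F   F   F   F   F   F   F   F
  1   T   F   T   F   F   F   F   F   F
  2   T   F   T   F   T   F   T   F   F
  3   T   F   T   F   T   F   T   F   T
  4   T   F   T   F   T   F   T   T   T
  5   T   F   T   F   T   F   T   T   T
  6   T   F   T   F   T   F   T   T   T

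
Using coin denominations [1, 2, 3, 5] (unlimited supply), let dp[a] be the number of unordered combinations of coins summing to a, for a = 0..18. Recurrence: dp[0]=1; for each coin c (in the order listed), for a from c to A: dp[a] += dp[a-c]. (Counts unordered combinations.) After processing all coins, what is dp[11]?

24

after  coin     0     1     2     3     4     5     6     7     8     9    10    11    12    13    14    15    16    17    18
          1     1     1     1     1     1     1     1     1     1     1     1     1     1     1     1     1     1     1     1
          2     1     1     2     2     3     3     4     4     5     5     6     6     7     7     8     8     9     9    10
          3     1     1     2     3     4     5     7     8    10    12    14    16    19    21    24    27    30    33    37
          5     1     1     2     3     4     6     8    10    13    16    20    24    29    34    40    47    54    62    71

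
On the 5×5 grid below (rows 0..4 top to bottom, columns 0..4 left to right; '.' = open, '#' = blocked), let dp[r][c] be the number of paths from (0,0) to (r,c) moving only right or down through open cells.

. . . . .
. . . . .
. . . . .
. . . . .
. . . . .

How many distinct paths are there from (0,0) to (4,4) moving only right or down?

r\c   0   1   2   3   4
  0   1   1   1   1   1
  1   1   2   3   4   5
  2   1   3   6  10  15
  3   1   4  10  20  35
  4   1   5  15  35  70

70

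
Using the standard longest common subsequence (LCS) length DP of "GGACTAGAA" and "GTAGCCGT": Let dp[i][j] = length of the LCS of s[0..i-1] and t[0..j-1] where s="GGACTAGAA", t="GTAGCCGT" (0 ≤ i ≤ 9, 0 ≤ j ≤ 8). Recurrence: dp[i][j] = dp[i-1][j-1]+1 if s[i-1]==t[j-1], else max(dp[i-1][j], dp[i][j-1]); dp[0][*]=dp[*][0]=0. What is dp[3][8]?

2

   ''  G  T  A  G  C  C  G  T
''  0  0  0  0  0  0  0  0  0
 G  0  1  1  1  1  1  1  1  1
 G  0  1  1  1  2  2  2  2  2
 A  0  1  1  2  2  2  2  2  2
 C  0  1  1  2  2  3  3  3  3
 T  0  1  2  2  2  3  3  3  4
 A  0  1  2  3  3  3  3  3  4
 G  0  1  2  3  4  4  4  4  4
 A  0  1  2  3  4  4  4  4  4
 A  0  1  2  3  4  4  4  4  4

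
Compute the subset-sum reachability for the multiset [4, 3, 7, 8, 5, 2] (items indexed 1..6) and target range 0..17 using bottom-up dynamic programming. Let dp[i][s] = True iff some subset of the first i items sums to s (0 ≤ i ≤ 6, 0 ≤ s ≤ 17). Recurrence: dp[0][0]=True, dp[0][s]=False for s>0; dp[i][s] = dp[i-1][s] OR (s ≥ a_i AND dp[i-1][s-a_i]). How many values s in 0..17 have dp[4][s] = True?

10

i\s   0   1   2   3   4   5   6   7   8   9  10  11  12  13  14  15  16  17
  0   T   F   F   F   F   F   F   F   F   F   F   F   F   F   F   F   F   F
  1   T   F   F   F   T   F   F   F   F   F   F   F   F   F   F   F   F   F
  2   T   F   F   T   T   F   F   T   F   F   F   F   F   F   F   F   F   F
  3   T   F   F   T   T   F   F   T   F   F   T   T   F   F   T   F   F   F
  4   T   F   F   T   T   F   F   T   T   F   T   T   T   F   T   T   F   F
  5   T   F   F   T   T   T   F   T   T   T   T   T   T   T   T   T   T   T
  6   T   F   T   T   T   T   T   T   T   T   T   T   T   T   T   T   T   T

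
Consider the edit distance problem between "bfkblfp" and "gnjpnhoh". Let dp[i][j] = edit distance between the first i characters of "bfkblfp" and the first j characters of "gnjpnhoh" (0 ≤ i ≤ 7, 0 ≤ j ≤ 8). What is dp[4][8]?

   ''  g  n  j  p  n  h  o  h
''  0  1  2  3  4  5  6  7  8
 b  1  1  2  3  4  5  6  7  8
 f  2  2  2  3  4  5  6  7  8
 k  3  3  3  3  4  5  6  7  8
 b  4  4  4  4  4  5  6  7  8
 l  5  5  5  5  5  5  6  7  8
 f  6  6  6  6  6  6  6  7  8
 p  7  7  7  7  6  7  7  7  8

8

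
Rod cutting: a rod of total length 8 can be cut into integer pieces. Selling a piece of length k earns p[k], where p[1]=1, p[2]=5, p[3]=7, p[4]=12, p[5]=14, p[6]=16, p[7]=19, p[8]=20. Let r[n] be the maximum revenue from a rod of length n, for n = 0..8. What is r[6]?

17

   n    0    1    2    3    4    5    6    7    8
r[n]    0    1    5    7   12   14   17   19   24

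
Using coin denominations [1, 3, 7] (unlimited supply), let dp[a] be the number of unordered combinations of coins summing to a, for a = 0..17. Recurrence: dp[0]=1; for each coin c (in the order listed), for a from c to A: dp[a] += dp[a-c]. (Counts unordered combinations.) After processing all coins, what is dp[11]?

6

after  coin     0     1     2     3     4     5     6     7     8     9    10    11    12    13    14    15    16    17
          1     1     1     1     1     1     1     1     1     1     1     1     1     1     1     1     1     1     1
          3     1     1     1     2     2     2     3     3     3     4     4     4     5     5     5     6     6     6
          7     1     1     1     2     2     2     3     4     4     5     6     6     7     8     9    10    11    12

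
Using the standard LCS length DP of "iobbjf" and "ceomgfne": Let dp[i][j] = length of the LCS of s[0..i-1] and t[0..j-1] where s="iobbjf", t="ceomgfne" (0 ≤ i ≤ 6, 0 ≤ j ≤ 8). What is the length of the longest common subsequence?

   ''  c  e  o  m  g  f  n  e
''  0  0  0  0  0  0  0  0  0
 i  0  0  0  0  0  0  0  0  0
 o  0  0  0  1  1  1  1  1  1
 b  0  0  0  1  1  1  1  1  1
 b  0  0  0  1  1  1  1  1  1
 j  0  0  0  1  1  1  1  1  1
 f  0  0  0  1  1  1  2  2  2

2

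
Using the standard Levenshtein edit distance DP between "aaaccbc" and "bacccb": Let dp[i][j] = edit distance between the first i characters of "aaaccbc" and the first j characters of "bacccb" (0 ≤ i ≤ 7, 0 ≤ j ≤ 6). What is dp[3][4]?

   ''  b  a  c  c  c  b
''  0  1  2  3  4  5  6
 a  1  1  1  2  3  4  5
 a  2  2  1  2  3  4  5
 a  3  3  2  2  3  4  5
 c  4  4  3  2  2  3  4
 c  5  5  4  3  2  2  3
 b  6  5  5  4  3  3  2
 c  7  6  6  5  4  3  3

3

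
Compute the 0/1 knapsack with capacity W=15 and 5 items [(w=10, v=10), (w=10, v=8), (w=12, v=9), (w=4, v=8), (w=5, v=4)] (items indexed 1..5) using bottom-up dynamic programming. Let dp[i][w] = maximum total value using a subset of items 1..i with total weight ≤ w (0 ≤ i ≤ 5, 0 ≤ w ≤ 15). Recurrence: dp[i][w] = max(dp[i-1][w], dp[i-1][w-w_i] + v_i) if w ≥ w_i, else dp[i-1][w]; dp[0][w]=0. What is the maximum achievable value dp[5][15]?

i\w   0   1   2   3   4   5   6   7   8   9  10  11  12  13  14  15
  0   0   0   0   0   0   0   0   0   0   0   0   0   0   0   0   0
  1   0   0   0   0   0   0   0   0   0   0  10  10  10  10  10  10
  2   0   0   0   0   0   0   0   0   0   0  10  10  10  10  10  10
  3   0   0   0   0   0   0   0   0   0   0  10  10  10  10  10  10
  4   0   0   0   0   8   8   8   8   8   8  10  10  10  10  18  18
  5   0   0   0   0   8   8   8   8   8  12  12  12  12  12  18  18

18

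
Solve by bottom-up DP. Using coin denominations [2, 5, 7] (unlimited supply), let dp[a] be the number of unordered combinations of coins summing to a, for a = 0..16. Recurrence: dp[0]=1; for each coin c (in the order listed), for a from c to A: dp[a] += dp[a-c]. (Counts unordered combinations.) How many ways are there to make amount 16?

4

after  coin     0     1     2     3     4     5     6     7     8     9    10    11    12    13    14    15    16
          2     1     0     1     0     1     0     1     0     1     0     1     0     1     0     1     0     1
          5     1     0     1     0     1     1     1     1     1     1     2     1     2     1     2     2     2
          7     1     0     1     0     1     1     1     2     1     2     2     2     3     2     4     3     4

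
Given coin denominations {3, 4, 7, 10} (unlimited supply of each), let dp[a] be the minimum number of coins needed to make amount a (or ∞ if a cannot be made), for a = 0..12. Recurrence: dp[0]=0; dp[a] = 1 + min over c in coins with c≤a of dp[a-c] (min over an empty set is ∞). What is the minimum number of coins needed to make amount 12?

3

 a  0  1  2  3  4  5  6  7  8  9 10 11 12
dp  0  -  -  1  1  -  2  1  2  3  1  2  3
(- denotes ∞ / unreachable)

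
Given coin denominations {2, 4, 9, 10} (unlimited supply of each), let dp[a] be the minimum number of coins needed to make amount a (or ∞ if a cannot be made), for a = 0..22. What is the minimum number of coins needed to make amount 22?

3

 a  0  1  2  3  4  5  6  7  8  9 10 11 12 13 14 15 16 17 18 19 20 21 22
dp  0  -  1  -  1  -  2  -  2  1  1  2  2  2  2  3  3  3  2  2  2  3  3
(- denotes ∞ / unreachable)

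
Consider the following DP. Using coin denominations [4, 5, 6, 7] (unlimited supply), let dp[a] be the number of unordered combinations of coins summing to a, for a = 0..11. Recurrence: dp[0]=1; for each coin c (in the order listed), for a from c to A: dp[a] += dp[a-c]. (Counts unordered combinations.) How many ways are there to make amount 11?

after  coin     0     1     2     3     4     5     6     7     8     9    10    11
          4     1     0     0     0     1     0     0     0     1     0     0     0
          5     1     0     0     0     1     1     0     0     1     1     1     0
          6     1     0     0     0     1     1     1     0     1     1     2     1
          7     1     0     0     0     1     1     1     1     1     1     2     2

2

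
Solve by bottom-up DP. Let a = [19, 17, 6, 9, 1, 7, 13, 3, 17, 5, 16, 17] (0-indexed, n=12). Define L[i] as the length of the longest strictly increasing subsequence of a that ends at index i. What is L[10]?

   i    0    1    2    3    4    5    6    7    8    9   10   11
a[i]   19   17    6    9    1    7   13    3   17    5   16   17
L[i]    1    1    1    2    1    2    3    2    4    3    4    5

4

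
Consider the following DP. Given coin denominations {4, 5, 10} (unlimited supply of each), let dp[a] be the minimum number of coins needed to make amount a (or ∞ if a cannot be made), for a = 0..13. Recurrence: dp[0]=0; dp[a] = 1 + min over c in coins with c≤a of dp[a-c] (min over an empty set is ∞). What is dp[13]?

 a  0  1  2  3  4  5  6  7  8  9 10 11 12 13
dp  0  -  -  -  1  1  -  -  2  2  1  -  3  3
(- denotes ∞ / unreachable)

3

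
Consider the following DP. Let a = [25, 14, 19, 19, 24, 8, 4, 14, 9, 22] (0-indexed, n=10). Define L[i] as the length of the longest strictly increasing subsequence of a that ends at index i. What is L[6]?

   i    0    1    2    3    4    5    6    7    8    9
a[i]   25   14   19   19   24    8    4   14    9   22
L[i]    1    1    2    2    3    1    1    2    2    3

1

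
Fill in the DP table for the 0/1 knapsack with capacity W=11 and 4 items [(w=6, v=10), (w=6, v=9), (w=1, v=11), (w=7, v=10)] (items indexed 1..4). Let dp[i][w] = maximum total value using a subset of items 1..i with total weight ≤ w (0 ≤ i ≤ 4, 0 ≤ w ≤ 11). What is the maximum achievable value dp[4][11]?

21

i\w   0   1   2   3   4   5   6   7   8   9  10  11
  0   0   0   0   0   0   0   0   0   0   0   0   0
  1   0   0   0   0   0   0  10  10  10  10  10  10
  2   0   0   0   0   0   0  10  10  10  10  10  10
  3   0  11  11  11  11  11  11  21  21  21  21  21
  4   0  11  11  11  11  11  11  21  21  21  21  21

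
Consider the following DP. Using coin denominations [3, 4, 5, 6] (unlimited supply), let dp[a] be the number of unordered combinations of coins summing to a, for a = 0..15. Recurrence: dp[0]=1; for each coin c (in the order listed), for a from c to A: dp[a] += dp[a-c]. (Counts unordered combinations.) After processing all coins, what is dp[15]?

after  coin     0     1     2     3     4     5     6     7     8     9    10    11    12    13    14    15
          3     1     0     0     1     0     0     1     0     0     1     0     0     1     0     0     1
          4     1     0     0     1     1     0     1     1     1     1     1     1     2     1     1     2
          5     1     0     0     1     1     1     1     1     2     2     2     2     3     3     3     4
          6     1     0     0     1     1     1     2     1     2     3     3     3     5     4     5     7

7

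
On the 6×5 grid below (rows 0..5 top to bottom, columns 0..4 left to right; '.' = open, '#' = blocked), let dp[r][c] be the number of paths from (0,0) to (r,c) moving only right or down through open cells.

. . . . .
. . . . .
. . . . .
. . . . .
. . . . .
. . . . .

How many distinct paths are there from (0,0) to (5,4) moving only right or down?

126

r\c   0   1   2   3   4
  0   1   1   1   1   1
  1   1   2   3   4   5
  2   1   3   6  10  15
  3   1   4  10  20  35
  4   1   5  15  35  70
  5   1   6  21  56 126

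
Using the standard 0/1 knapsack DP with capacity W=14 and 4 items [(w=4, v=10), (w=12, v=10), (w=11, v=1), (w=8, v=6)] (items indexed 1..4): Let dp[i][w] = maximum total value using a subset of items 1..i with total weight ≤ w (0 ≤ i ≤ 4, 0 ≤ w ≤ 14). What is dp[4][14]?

16

i\w   0   1   2   3   4   5   6   7   8   9  10  11  12  13  14
  0   0   0   0   0   0   0   0   0   0   0   0   0   0   0   0
  1   0   0   0   0  10  10  10  10  10  10  10  10  10  10  10
  2   0   0   0   0  10  10  10  10  10  10  10  10  10  10  10
  3   0   0   0   0  10  10  10  10  10  10  10  10  10  10  10
  4   0   0   0   0  10  10  10  10  10  10  10  10  16  16  16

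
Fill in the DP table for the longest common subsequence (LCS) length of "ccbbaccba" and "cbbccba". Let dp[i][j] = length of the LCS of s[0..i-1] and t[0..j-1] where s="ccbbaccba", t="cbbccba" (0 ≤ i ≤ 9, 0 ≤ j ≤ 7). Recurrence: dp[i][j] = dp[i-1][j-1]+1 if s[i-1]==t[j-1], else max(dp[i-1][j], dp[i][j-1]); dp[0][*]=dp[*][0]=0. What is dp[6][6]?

   ''  c  b  b  c  c  b  a
''  0  0  0  0  0  0  0  0
 c  0  1  1  1  1  1  1  1
 c  0  1  1  1  2  2  2  2
 b  0  1  2  2  2  2  3  3
 b  0  1  2  3  3  3  3  3
 a  0  1  2  3  3  3  3  4
 c  0  1  2  3  4  4  4  4
 c  0  1  2  3  4  5  5  5
 b  0  1  2  3  4  5  6  6
 a  0  1  2  3  4  5  6  7

4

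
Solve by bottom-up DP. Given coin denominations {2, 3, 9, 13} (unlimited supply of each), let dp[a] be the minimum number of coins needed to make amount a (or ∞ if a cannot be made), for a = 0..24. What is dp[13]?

 a  0  1  2  3  4  5  6  7  8  9 10 11 12 13 14 15 16 17 18 19 20 21 22 23 24
dp  0  -  1  1  2  2  2  3  3  1  4  2  2  1  3  2  2  3  2  3  3  3  2  4  3
(- denotes ∞ / unreachable)

1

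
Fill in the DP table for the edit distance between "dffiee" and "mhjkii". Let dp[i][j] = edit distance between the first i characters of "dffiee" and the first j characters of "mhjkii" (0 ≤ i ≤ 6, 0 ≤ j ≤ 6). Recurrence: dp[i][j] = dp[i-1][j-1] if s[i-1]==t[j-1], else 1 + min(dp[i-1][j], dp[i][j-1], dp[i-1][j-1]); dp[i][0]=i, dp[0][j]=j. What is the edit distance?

   ''  m  h  j  k  i  i
''  0  1  2  3  4  5  6
 d  1  1  2  3  4  5  6
 f  2  2  2  3  4  5  6
 f  3  3  3  3  4  5  6
 i  4  4  4  4  4  4  5
 e  5  5  5  5  5  5  5
 e  6  6  6  6  6  6  6

6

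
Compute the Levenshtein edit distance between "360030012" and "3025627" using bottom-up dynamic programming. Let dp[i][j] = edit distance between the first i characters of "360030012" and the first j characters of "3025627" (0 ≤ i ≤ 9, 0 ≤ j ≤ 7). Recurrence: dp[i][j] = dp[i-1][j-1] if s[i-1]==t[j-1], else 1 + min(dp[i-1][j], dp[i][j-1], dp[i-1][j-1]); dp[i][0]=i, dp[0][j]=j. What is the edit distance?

   ''  3  0  2  5  6  2  7
''  0  1  2  3  4  5  6  7
 3  1  0  1  2  3  4  5  6
 6  2  1  1  2  3  3  4  5
 0  3  2  1  2  3  4  4  5
 0  4  3  2  2  3  4  5  5
 3  5  4  3  3  3  4  5  6
 0  6  5  4  4  4  4  5  6
 0  7  6  5  5  5  5  5  6
 1  8  7  6  6  6  6  6  6
 2  9  8  7  6  7  7  6  7

7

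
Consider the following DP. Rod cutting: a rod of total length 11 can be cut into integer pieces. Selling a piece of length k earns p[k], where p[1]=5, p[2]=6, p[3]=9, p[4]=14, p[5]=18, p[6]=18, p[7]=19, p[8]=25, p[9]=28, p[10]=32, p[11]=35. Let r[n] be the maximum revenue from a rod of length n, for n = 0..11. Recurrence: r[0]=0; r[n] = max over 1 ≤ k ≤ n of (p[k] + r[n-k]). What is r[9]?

45

   n    0    1    2    3    4    5    6    7    8    9   10   11
r[n]    0    5   10   15   20   25   30   35   40   45   50   55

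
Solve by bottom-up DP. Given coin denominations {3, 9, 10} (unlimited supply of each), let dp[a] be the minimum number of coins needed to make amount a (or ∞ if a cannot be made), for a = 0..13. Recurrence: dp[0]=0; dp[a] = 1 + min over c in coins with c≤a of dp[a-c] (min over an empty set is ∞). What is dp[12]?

2

 a  0  1  2  3  4  5  6  7  8  9 10 11 12 13
dp  0  -  -  1  -  -  2  -  -  1  1  -  2  2
(- denotes ∞ / unreachable)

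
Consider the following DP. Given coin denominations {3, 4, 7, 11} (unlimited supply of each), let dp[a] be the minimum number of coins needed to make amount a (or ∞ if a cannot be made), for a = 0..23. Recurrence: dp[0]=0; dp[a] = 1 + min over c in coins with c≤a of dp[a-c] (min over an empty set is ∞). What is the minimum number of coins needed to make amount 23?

4

 a  0  1  2  3  4  5  6  7  8  9 10 11 12 13 14 15 16 17 18 19 20 21 22 23
dp  0  -  -  1  1  -  2  1  2  3  2  1  3  3  2  2  4  3  2  3  4  3  2  4
(- denotes ∞ / unreachable)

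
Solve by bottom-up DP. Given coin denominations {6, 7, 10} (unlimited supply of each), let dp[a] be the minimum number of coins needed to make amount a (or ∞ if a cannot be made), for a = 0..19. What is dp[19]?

3

 a  0  1  2  3  4  5  6  7  8  9 10 11 12 13 14 15 16 17 18 19
dp  0  -  -  -  -  -  1  1  -  -  1  -  2  2  2  -  2  2  3  3
(- denotes ∞ / unreachable)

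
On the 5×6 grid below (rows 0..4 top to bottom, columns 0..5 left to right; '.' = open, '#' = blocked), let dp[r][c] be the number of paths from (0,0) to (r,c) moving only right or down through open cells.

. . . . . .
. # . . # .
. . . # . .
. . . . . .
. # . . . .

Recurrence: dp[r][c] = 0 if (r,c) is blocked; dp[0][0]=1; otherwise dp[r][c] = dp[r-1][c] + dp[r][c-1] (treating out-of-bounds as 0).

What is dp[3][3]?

4

r\c   0   1   2   3   4   5
  0   1   1   1   1   1   1
  1   1   0   1   2   0   1
  2   1   1   2   0   0   1
  3   1   2   4   4   4   5
  4   1   0   4   8  12  17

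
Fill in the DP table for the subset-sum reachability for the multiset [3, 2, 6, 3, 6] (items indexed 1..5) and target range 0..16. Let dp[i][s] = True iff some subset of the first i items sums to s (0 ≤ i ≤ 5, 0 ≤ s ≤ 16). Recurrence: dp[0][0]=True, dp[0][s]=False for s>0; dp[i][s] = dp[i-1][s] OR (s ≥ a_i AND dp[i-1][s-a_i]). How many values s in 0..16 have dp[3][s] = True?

8

i\s   0   1   2   3   4   5   6   7   8   9  10  11  12  13  14  15  16
  0   T   F   F   F   F   F   F   F   F   F   F   F   F   F   F   F   F
  1   T   F   F   T   F   F   F   F   F   F   F   F   F   F   F   F   F
  2   T   F   T   T   F   T   F   F   F   F   F   F   F   F   F   F   F
  3   T   F   T   T   F   T   T   F   T   T   F   T   F   F   F   F   F
  4   T   F   T   T   F   T   T   F   T   T   F   T   T   F   T   F   F
  5   T   F   T   T   F   T   T   F   T   T   F   T   T   F   T   T   F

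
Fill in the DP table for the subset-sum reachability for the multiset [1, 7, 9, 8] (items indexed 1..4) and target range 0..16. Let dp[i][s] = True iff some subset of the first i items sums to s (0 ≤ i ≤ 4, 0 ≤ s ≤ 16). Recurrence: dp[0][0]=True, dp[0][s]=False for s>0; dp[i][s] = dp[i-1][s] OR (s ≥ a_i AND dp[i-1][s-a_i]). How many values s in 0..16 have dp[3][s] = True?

7

i\s   0   1   2   3   4   5   6   7   8   9  10  11  12  13  14  15  16
  0   T   F   F   F   F   F   F   F   F   F   F   F   F   F   F   F   F
  1   T   T   F   F   F   F   F   F   F   F   F   F   F   F   F   F   F
  2   T   T   F   F   F   F   F   T   T   F   F   F   F   F   F   F   F
  3   T   T   F   F   F   F   F   T   T   T   T   F   F   F   F   F   T
  4   T   T   F   F   F   F   F   T   T   T   T   F   F   F   F   T   T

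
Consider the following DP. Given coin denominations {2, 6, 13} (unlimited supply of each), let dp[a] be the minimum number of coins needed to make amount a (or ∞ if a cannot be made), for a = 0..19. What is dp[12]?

2

 a  0  1  2  3  4  5  6  7  8  9 10 11 12 13 14 15 16 17 18 19
dp  0  -  1  -  2  -  1  -  2  -  3  -  2  1  3  2  4  3  3  2
(- denotes ∞ / unreachable)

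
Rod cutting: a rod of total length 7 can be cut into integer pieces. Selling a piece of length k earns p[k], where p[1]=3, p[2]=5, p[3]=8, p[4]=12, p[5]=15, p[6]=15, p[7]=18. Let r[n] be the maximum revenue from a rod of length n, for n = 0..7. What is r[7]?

21

   n    0    1    2    3    4    5    6    7
r[n]    0    3    6    9   12   15   18   21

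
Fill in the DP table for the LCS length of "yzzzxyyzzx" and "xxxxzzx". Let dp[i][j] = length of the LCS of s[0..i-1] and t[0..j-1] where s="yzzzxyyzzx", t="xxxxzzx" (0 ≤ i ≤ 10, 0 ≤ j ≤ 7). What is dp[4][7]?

2

   ''  x  x  x  x  z  z  x
''  0  0  0  0  0  0  0  0
 y  0  0  0  0  0  0  0  0
 z  0  0  0  0  0  1  1  1
 z  0  0  0  0  0  1  2  2
 z  0  0  0  0  0  1  2  2
 x  0  1  1  1  1  1  2  3
 y  0  1  1  1  1  1  2  3
 y  0  1  1  1  1  1  2  3
 z  0  1  1  1  1  2  2  3
 z  0  1  1  1  1  2  3  3
 x  0  1  2  2  2  2  3  4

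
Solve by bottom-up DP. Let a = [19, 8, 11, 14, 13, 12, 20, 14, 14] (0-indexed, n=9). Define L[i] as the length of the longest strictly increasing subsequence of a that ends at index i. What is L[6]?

4

   i    0    1    2    3    4    5    6    7    8
a[i]   19    8   11   14   13   12   20   14   14
L[i]    1    1    2    3    3    3    4    4    4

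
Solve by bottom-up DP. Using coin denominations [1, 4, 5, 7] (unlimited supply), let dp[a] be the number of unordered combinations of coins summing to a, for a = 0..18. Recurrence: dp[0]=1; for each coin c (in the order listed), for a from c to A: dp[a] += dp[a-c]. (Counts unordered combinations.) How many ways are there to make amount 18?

after  coin     0     1     2     3     4     5     6     7     8     9    10    11    12    13    14    15    16    17    18
          1     1     1     1     1     1     1     1     1     1     1     1     1     1     1     1     1     1     1     1
          4     1     1     1     1     2     2     2     2     3     3     3     3     4     4     4     4     5     5     5
          5     1     1     1     1     2     3     3     3     4     5     6     6     7     8     9    10    11    12    13
          7     1     1     1     1     2     3     3     4     5     6     7     8    10    11    13    15    17    19    21

21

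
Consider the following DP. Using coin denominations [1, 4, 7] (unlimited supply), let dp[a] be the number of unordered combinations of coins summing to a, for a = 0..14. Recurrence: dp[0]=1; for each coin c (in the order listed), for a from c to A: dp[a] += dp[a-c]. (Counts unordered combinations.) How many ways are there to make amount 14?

7

after  coin     0     1     2     3     4     5     6     7     8     9    10    11    12    13    14
          1     1     1     1     1     1     1     1     1     1     1     1     1     1     1     1
          4     1     1     1     1     2     2     2     2     3     3     3     3     4     4     4
          7     1     1     1     1     2     2     2     3     4     4     4     5     6     6     7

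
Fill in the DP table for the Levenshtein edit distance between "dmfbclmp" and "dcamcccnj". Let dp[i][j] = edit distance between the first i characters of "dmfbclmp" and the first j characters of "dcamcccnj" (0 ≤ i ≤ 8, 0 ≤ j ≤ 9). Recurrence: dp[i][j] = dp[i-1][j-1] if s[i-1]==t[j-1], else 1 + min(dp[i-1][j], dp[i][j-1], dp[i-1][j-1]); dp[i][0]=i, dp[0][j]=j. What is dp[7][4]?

   ''  d  c  a  m  c  c  c  n  j
''  0  1  2  3  4  5  6  7  8  9
 d  1  0  1  2  3  4  5  6  7  8
 m  2  1  1  2  2  3  4  5  6  7
 f  3  2  2  2  3  3  4  5  6  7
 b  4  3  3  3  3  4  4  5  6  7
 c  5  4  3  4  4  3  4  4  5  6
 l  6  5  4  4  5  4  4  5  5  6
 m  7  6  5  5  4  5  5  5  6  6
 p  8  7  6  6  5  5  6  6  6  7

4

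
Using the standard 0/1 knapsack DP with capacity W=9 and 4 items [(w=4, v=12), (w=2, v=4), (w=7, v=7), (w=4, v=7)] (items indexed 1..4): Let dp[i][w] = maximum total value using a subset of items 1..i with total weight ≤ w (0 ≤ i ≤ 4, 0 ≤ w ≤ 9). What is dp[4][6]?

i\w   0   1   2   3   4   5   6   7   8   9
  0   0   0   0   0   0   0   0   0   0   0
  1   0   0   0   0  12  12  12  12  12  12
  2   0   0   4   4  12  12  16  16  16  16
  3   0   0   4   4  12  12  16  16  16  16
  4   0   0   4   4  12  12  16  16  19  19

16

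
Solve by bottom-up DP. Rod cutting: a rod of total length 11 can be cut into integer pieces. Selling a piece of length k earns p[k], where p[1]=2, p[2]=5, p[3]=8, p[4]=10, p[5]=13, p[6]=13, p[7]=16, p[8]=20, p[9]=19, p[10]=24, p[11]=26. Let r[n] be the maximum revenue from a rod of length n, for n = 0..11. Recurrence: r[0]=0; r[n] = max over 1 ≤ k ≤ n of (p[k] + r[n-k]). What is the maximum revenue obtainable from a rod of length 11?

29

   n    0    1    2    3    4    5    6    7    8    9   10   11
r[n]    0    2    5    8   10   13   16   18   21   24   26   29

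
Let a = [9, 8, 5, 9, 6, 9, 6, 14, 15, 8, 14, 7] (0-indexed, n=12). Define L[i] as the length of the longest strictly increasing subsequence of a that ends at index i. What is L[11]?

   i    0    1    2    3    4    5    6    7    8    9   10   11
a[i]    9    8    5    9    6    9    6   14   15    8   14    7
L[i]    1    1    1    2    2    3    2    4    5    3    4    3

3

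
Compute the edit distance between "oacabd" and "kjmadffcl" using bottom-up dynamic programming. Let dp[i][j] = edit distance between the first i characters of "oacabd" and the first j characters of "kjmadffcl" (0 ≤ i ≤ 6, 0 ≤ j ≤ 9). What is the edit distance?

   ''  k  j  m  a  d  f  f  c  l
''  0  1  2  3  4  5  6  7  8  9
 o  1  1  2  3  4  5  6  7  8  9
 a  2  2  2  3  3  4  5  6  7  8
 c  3  3  3  3  4  4  5  6  6  7
 a  4  4  4  4  3  4  5  6  7  7
 b  5  5  5  5  4  4  5  6  7  8
 d  6  6  6  6  5  4  5  6  7  8

8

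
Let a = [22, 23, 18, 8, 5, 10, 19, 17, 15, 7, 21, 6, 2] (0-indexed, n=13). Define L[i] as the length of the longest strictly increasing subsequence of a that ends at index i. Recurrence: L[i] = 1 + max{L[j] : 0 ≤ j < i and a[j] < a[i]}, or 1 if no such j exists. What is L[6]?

   i    0    1    2    3    4    5    6    7    8    9   10   11   12
a[i]   22   23   18    8    5   10   19   17   15    7   21    6    2
L[i]    1    2    1    1    1    2    3    3    3    2    4    2    1

3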